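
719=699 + 20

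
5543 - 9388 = -3845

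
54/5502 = 9/917= 0.01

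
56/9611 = 8/1373 = 0.01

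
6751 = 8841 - 2090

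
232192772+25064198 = 257256970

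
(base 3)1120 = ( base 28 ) 1E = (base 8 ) 52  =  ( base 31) 1B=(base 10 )42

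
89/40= 2 + 9/40 =2.23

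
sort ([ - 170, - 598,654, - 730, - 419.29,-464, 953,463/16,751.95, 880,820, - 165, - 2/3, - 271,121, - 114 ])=[ - 730, - 598, - 464,-419.29,-271,-170, - 165, - 114, - 2/3,463/16,121,654,751.95 , 820, 880,953] 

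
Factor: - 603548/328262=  - 2^1*11^1 *29^1*347^( - 1 ) = - 638/347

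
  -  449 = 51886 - 52335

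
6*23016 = 138096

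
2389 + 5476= 7865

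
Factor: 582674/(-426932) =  - 291337/213466=-2^( - 1 )*11^(-1)*31^( - 1)*313^( - 1)*291337^1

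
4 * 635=2540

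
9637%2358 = 205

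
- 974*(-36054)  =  35116596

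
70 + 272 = 342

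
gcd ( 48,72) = 24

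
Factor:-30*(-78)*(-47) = -2^2*3^2*5^1 *13^1*47^1 = -109980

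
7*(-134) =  - 938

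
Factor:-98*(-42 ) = 4116 = 2^2*3^1*7^3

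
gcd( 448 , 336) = 112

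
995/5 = 199 = 199.00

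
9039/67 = 9039/67=134.91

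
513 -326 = 187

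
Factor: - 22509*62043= - 1396525887= - 3^3 * 41^1* 61^1*20681^1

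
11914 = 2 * 5957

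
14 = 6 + 8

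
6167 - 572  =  5595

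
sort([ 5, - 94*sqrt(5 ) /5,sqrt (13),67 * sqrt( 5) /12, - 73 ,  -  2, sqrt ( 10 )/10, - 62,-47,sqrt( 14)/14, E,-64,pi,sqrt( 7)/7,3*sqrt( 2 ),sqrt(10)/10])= [  -  73, - 64,-62, - 47,-94 * sqrt(5)/5,-2, sqrt( 14)/14, sqrt( 10)/10,sqrt(10)/10, sqrt( 7 )/7,E,pi, sqrt( 13 ),3*sqrt(2),5, 67*sqrt(5) /12] 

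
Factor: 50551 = 50551^1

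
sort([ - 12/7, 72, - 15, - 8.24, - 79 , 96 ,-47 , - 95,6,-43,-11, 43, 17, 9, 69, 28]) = [ - 95, - 79 , - 47, - 43, - 15, - 11, - 8.24, - 12/7,6,9, 17,28, 43, 69, 72, 96 ] 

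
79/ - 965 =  - 1 + 886/965  =  - 0.08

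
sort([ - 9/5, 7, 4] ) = [ - 9/5, 4, 7 ] 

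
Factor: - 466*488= - 2^4*61^1*233^1=-227408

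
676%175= 151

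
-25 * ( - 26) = 650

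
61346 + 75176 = 136522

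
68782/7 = 9826 = 9826.00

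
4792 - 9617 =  - 4825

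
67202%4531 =3768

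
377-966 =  -589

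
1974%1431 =543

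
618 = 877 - 259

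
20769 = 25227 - 4458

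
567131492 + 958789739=1525921231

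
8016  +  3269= 11285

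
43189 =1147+42042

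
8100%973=316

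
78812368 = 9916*7948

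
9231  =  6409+2822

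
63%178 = 63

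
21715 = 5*4343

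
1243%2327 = 1243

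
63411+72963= 136374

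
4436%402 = 14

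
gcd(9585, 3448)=1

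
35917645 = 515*69743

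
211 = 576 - 365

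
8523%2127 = 15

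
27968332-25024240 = 2944092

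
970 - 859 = 111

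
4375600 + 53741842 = 58117442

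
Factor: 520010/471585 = 698/633 = 2^1*3^( - 1 )*211^( -1 ) * 349^1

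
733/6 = 122 + 1/6  =  122.17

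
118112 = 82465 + 35647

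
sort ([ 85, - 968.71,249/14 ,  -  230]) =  [ - 968.71, - 230,249/14,85]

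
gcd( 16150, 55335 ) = 85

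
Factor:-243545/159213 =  - 3^ ( - 1)*5^1*67^1*73^( - 1)  =  - 335/219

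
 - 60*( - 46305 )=2778300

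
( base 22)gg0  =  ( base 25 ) CNL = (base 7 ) 32414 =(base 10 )8096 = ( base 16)1fa0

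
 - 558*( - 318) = 177444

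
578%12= 2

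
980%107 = 17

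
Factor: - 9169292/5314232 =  - 2^(  -  1)*7^(-1)*8627^( - 1)*208393^1 = - 208393/120778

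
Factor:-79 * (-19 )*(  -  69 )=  - 103569 =- 3^1 * 19^1 *23^1*79^1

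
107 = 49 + 58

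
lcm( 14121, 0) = 0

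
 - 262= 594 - 856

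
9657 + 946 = 10603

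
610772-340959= 269813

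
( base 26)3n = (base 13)7A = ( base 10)101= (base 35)2V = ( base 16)65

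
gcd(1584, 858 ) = 66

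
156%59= 38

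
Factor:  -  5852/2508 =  - 7/3 = - 3^( -1)*7^1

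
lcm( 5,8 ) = 40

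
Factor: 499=499^1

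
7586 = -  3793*( - 2)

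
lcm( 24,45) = 360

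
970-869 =101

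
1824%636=552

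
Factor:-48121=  - 48121^1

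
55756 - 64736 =-8980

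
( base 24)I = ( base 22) I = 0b10010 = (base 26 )I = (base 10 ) 18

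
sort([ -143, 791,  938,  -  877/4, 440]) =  [-877/4, - 143,440,791 , 938 ] 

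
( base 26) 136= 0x2f8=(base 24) 17G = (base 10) 760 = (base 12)534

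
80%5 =0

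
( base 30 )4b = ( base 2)10000011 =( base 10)131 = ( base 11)10a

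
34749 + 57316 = 92065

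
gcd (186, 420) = 6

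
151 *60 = 9060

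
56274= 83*678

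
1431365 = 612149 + 819216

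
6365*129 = 821085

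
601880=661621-59741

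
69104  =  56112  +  12992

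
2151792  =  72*29886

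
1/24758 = 1/24758=0.00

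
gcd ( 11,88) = 11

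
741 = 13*57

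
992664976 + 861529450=1854194426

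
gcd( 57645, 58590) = 945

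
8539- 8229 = 310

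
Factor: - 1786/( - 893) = 2 = 2^1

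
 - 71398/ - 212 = 35699/106 = 336.78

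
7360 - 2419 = 4941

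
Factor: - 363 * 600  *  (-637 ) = 138738600 =2^3*  3^2*5^2*7^2*11^2 * 13^1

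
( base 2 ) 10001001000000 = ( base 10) 8768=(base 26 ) CP6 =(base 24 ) f58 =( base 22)i2c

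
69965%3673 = 178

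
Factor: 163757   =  11^1 * 14887^1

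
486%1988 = 486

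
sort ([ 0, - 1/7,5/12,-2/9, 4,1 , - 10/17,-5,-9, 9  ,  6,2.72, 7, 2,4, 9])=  [- 9, - 5, - 10/17, -2/9, - 1/7,  0,  5/12, 1,2, 2.72, 4,  4,6,7, 9,  9]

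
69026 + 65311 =134337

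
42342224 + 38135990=80478214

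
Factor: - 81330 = -2^1 * 3^1*5^1*2711^1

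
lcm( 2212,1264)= 8848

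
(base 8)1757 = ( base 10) 1007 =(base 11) 836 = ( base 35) sr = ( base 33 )uh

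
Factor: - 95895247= - 7^1*271^1 * 50551^1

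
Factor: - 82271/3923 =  - 7^2*23^1*73^1*3923^( - 1) 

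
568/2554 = 284/1277 =0.22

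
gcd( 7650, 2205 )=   45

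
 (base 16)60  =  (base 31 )33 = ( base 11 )88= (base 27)3F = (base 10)96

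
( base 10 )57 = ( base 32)1P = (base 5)212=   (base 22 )2d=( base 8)71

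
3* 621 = 1863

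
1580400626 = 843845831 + 736554795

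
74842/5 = 74842/5 = 14968.40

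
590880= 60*9848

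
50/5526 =25/2763  =  0.01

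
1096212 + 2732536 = 3828748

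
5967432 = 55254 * 108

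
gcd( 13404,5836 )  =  4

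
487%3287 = 487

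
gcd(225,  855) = 45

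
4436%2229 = 2207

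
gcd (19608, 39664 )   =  8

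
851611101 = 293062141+558548960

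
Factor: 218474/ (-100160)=  -  349/160  =  - 2^(-5)*5^( - 1)*349^1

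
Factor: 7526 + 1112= 2^1*7^1 * 617^1= 8638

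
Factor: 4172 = 2^2*7^1*149^1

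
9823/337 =9823/337 = 29.15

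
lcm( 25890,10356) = 51780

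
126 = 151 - 25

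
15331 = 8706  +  6625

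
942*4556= 4291752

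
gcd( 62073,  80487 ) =297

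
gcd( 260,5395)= 65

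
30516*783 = 23894028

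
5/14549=5/14549 = 0.00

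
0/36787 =0 = 0.00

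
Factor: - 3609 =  - 3^2*401^1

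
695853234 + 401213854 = 1097067088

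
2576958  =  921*2798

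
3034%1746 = 1288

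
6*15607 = 93642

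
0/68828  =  0 = 0.00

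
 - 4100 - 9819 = -13919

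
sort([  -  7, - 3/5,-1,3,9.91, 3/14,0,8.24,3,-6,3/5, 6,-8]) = [ - 8, - 7 , - 6,- 1,-3/5,0,3/14,  3/5, 3  ,  3, 6,8.24, 9.91]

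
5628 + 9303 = 14931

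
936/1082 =468/541 = 0.87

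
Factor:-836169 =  - 3^1*167^1*1669^1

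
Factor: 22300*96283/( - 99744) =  - 536777725/24936=- 2^( - 3)*3^( -1)*5^2*11^1 * 223^1*1039^( - 1) * 8753^1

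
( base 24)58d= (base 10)3085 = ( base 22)685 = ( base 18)997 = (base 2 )110000001101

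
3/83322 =1/27774  =  0.00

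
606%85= 11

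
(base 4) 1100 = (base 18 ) 48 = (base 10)80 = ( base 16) 50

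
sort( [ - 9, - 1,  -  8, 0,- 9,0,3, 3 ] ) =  [ - 9, - 9,-8,-1, 0, 0,3,3] 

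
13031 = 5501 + 7530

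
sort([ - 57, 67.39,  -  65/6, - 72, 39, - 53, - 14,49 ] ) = [ -72, - 57,-53, - 14, - 65/6,39,49, 67.39 ] 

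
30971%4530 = 3791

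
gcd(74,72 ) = 2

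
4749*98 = 465402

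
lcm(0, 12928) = 0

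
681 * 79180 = 53921580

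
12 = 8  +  4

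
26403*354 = 9346662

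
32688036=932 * 35073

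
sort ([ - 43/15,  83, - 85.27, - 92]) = [ - 92, - 85.27, - 43/15, 83]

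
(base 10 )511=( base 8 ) 777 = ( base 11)425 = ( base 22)115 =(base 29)HI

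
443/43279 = 443/43279  =  0.01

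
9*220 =1980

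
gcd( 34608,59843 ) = 721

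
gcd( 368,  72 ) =8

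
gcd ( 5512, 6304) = 8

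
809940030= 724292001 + 85648029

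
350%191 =159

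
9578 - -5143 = 14721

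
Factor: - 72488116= - 2^2*19^1*953791^1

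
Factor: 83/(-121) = - 11^( - 2)*83^1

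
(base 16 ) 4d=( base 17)49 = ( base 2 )1001101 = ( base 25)32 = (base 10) 77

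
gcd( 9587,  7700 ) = 1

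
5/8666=5/8666 = 0.00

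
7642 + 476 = 8118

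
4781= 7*683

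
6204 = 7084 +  - 880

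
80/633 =80/633= 0.13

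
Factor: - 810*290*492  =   - 2^4*3^5*5^2*29^1*41^1 = - 115570800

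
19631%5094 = 4349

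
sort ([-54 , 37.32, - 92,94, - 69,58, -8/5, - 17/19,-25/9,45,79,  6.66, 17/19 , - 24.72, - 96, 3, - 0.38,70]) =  [ - 96,-92  , - 69, - 54,- 24.72, - 25/9,-8/5, - 17/19, - 0.38,17/19, 3,6.66, 37.32,45,58, 70, 79,94]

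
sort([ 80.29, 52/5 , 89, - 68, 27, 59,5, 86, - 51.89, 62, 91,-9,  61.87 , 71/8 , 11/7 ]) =[ - 68, - 51.89, - 9, 11/7,5, 71/8, 52/5,27,59,61.87, 62, 80.29 , 86,89, 91]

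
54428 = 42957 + 11471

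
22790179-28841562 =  - 6051383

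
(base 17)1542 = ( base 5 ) 201203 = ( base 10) 6428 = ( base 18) 11F2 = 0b1100100011100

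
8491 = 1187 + 7304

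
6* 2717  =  16302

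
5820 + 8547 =14367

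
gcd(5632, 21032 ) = 88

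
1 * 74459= 74459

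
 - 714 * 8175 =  - 5836950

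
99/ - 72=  - 11/8 =- 1.38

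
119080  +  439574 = 558654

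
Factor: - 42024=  - 2^3* 3^1*17^1*103^1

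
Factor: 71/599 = 71^1*599^( -1)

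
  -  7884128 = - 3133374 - 4750754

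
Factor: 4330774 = 2^1*7^1*83^1 *3727^1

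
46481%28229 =18252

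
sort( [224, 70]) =[ 70,224]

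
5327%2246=835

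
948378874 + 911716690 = 1860095564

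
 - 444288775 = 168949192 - 613237967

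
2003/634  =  2003/634=   3.16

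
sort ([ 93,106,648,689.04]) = [ 93,106,648, 689.04] 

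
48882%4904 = 4746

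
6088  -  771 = 5317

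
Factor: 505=5^1*101^1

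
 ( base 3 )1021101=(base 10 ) 928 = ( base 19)2AG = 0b1110100000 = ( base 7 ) 2464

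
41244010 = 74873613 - 33629603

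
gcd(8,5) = 1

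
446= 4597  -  4151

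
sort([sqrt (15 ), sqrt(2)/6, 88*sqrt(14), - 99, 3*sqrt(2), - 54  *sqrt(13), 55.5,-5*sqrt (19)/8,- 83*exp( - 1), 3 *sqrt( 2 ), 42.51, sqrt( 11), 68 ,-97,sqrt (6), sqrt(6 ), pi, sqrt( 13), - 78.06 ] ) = [ - 54*sqrt ( 13), - 99,  -  97, - 78.06,-83*exp( - 1),  -  5* sqrt( 19)/8, sqrt(2 ) /6, sqrt( 6), sqrt(6),  pi, sqrt( 11), sqrt(13),sqrt (15 ),3* sqrt( 2), 3* sqrt(2), 42.51,55.5,  68, 88*sqrt(14) ]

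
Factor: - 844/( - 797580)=1/945 = 3^( - 3) * 5^( - 1)*7^(-1)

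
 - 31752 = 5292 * (-6 ) 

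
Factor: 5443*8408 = 2^3*1051^1*5443^1=45764744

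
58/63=58/63 = 0.92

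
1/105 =1/105 = 0.01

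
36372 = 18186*2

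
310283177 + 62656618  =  372939795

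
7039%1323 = 424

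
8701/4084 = 8701/4084 = 2.13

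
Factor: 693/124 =2^ ( - 2)*3^2*7^1 * 11^1*31^( - 1)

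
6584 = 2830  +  3754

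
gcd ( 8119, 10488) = 23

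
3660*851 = 3114660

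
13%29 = 13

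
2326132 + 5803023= 8129155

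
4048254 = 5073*798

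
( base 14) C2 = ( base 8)252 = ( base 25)6k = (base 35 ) 4U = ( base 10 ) 170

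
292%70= 12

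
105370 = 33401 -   -  71969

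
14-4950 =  - 4936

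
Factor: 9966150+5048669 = 15014819 = 31^1*79^1*6131^1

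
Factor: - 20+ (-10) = -2^1 * 3^1*5^1 = - 30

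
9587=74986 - 65399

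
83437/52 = 83437/52= 1604.56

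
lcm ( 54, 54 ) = 54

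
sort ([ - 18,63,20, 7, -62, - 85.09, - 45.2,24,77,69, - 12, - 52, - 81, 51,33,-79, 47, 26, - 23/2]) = [ - 85.09 , - 81, - 79,  -  62, - 52, - 45.2, - 18, - 12, - 23/2,7,20,24, 26, 33, 47,51 , 63 , 69,77]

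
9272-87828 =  - 78556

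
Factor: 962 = 2^1  *  13^1* 37^1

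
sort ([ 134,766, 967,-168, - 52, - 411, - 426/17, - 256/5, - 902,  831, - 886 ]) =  [ - 902, - 886, - 411, - 168, - 52, - 256/5, - 426/17,  134,766,831,967]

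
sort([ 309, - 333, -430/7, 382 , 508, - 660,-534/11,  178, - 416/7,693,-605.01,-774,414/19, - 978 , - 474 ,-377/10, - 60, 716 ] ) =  [-978 , - 774, - 660, - 605.01, - 474 , - 333 ,  -  430/7,  -  60, - 416/7 , - 534/11 , - 377/10,414/19, 178,  309,  382, 508,693, 716 ]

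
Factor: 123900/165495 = 2^2*5^1 * 7^1*11^ (  -  1)*17^ ( - 1)= 140/187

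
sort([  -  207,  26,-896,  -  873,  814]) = [ - 896, - 873 , - 207,26, 814]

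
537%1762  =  537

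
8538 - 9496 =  - 958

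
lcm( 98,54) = 2646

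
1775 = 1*1775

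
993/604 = 1+389/604 = 1.64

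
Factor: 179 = 179^1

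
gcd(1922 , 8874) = 2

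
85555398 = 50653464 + 34901934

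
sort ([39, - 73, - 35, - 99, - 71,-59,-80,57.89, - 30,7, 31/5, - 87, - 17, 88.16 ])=[ - 99, - 87, - 80, - 73, - 71, - 59, - 35, - 30, - 17,31/5, 7, 39,57.89, 88.16] 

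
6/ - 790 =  - 3/395 = -0.01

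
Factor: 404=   2^2 * 101^1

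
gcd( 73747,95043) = 1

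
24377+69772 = 94149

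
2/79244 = 1/39622 = 0.00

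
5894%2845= 204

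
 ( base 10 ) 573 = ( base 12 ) 3B9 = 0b1000111101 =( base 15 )283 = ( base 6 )2353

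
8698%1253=1180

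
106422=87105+19317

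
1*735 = 735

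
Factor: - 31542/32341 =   -  2^1*3^1*7^1*751^1*32341^( - 1)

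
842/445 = 842/445 = 1.89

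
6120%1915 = 375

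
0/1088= 0 = 0.00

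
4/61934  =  2/30967 = 0.00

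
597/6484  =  597/6484=0.09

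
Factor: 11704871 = 193^1*60647^1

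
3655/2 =3655/2 = 1827.50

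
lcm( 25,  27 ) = 675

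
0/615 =0 = 0.00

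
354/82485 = 118/27495 =0.00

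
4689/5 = 4689/5 = 937.80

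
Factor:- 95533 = -83^1 * 1151^1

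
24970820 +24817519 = 49788339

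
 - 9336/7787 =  - 2 + 6238/7787 = - 1.20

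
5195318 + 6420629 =11615947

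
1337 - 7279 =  - 5942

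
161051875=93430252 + 67621623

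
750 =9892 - 9142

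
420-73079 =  - 72659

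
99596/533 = 186 + 458/533 = 186.86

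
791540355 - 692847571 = 98692784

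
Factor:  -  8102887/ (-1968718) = 2^( - 1 )*13^1*623299^1 * 984359^( - 1)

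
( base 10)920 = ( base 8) 1630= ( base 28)14o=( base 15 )415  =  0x398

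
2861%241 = 210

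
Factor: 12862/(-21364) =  - 59/98 = - 2^( - 1 )*7^(-2)*59^1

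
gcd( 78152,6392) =8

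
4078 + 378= 4456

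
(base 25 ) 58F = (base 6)23244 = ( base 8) 6414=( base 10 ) 3340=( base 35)2PF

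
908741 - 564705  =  344036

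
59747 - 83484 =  - 23737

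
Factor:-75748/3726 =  - 2^1*3^( - 4 )*23^( - 1)*29^1 * 653^1 = - 37874/1863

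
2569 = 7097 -4528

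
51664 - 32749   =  18915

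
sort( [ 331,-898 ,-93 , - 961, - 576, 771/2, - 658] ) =[ - 961,-898,- 658, - 576, -93,331,771/2]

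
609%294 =21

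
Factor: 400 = 2^4*5^2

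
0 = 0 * 9922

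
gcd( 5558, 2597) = 7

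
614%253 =108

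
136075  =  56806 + 79269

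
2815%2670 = 145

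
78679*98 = 7710542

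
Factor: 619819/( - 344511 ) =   -  3^( - 2)*101^ (-1 )*379^( - 1)*619819^1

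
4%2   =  0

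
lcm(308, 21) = 924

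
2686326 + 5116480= 7802806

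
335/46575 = 67/9315  =  0.01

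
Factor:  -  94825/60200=-3793/2408 = -2^( - 3)*7^( - 1)*43^ ( - 1)*3793^1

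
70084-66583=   3501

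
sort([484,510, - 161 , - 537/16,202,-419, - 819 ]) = [ - 819, - 419, - 161, - 537/16, 202,484, 510] 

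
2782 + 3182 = 5964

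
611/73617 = 611/73617 = 0.01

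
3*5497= 16491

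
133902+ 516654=650556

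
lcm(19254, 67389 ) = 134778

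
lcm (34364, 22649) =996556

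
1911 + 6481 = 8392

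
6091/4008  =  1+2083/4008 =1.52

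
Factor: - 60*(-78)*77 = 360360=2^3 *3^2*5^1 * 7^1*11^1*13^1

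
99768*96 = 9577728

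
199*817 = 162583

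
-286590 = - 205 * 1398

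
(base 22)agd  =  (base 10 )5205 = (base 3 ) 21010210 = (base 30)5NF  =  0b1010001010101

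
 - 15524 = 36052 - 51576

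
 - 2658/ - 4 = 1329/2 = 664.50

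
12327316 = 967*12748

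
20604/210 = 3434/35 = 98.11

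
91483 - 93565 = - 2082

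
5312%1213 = 460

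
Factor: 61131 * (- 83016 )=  -5074851096 = -  2^3*3^3*7^1 *41^1 * 71^1*1153^1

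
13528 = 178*76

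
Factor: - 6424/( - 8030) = 4/5=2^2*5^( - 1)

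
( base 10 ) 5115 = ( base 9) 7013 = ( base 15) 17b0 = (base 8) 11773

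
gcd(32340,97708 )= 4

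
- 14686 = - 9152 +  - 5534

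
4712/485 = 4712/485 = 9.72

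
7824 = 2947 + 4877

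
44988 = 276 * 163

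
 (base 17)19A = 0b111000100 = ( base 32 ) e4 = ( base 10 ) 452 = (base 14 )244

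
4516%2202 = 112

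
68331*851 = 58149681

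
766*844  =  646504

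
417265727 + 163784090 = 581049817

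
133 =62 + 71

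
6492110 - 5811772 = 680338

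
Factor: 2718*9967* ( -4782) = -129545843292 = - 2^2 * 3^3*151^1*797^1*9967^1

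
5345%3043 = 2302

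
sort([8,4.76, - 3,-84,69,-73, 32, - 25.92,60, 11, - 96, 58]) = [ - 96, - 84,-73,-25.92, -3, 4.76, 8, 11, 32, 58,60 , 69]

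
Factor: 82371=3^1*27457^1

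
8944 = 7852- - 1092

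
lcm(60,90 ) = 180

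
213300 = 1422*150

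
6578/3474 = 3289/1737  =  1.89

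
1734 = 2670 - 936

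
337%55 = 7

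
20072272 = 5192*3866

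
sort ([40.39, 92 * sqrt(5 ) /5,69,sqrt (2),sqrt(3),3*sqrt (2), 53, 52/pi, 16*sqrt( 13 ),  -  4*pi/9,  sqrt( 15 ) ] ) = [  -  4*pi/9,sqrt (2) , sqrt(3 ) , sqrt( 15), 3*sqrt( 2), 52/pi, 40.39, 92*sqrt( 5)/5, 53,16 * sqrt( 13), 69]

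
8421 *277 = 2332617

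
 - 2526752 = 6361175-8887927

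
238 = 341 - 103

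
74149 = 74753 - 604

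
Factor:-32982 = - 2^1 * 3^1*23^1 * 239^1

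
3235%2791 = 444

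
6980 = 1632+5348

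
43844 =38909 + 4935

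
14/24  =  7/12 = 0.58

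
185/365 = 37/73= 0.51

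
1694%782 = 130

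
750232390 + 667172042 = 1417404432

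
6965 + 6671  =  13636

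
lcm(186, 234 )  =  7254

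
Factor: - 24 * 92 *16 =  - 2^9* 3^1*23^1 = -35328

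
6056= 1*6056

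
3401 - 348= 3053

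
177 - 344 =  - 167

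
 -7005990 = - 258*27155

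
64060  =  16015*4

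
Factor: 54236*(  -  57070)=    - 2^3*5^1*7^1*13^2*149^1*439^1 = -3095248520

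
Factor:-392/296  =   - 49/37 = - 7^2* 37^ (  -  1)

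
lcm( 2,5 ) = 10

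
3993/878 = 3993/878  =  4.55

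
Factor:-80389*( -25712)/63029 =2066961968/63029 = 2^4*19^1*1607^1*4231^1*63029^( - 1) 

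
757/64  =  757/64 = 11.83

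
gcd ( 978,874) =2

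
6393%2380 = 1633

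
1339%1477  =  1339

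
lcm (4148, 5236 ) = 319396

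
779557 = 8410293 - 7630736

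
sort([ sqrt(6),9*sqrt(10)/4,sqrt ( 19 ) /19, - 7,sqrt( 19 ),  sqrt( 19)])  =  [ - 7,sqrt( 19) /19 , sqrt(6),sqrt(19 ),  sqrt( 19),9*sqrt(10)/4]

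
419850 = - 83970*( - 5 ) 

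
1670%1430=240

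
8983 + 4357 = 13340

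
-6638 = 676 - 7314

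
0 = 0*161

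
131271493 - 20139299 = 111132194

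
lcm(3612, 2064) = 14448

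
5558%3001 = 2557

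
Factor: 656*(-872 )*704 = -2^13*11^1*41^1*109^1 = - 402710528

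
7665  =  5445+2220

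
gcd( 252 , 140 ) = 28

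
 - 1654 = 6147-7801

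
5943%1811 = 510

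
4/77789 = 4/77789 = 0.00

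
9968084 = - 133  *( - 74948)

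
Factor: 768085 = 5^1 * 23^1*6679^1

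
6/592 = 3/296 = 0.01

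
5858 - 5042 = 816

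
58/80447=58/80447 = 0.00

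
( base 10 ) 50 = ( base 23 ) 24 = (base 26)1o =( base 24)22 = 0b110010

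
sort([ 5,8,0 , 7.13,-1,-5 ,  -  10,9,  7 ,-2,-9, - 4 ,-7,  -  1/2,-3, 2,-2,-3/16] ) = [- 10,-9,-7, - 5,-4, - 3,-2,-2,-1, - 1/2,-3/16, 0, 2,5, 7,7.13, 8,9] 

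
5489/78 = 5489/78 = 70.37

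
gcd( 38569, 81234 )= 1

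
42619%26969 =15650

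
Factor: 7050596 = 2^2 * 7^1*19^1*29^1*457^1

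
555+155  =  710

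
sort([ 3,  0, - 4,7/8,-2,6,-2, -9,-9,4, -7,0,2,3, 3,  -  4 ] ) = [- 9,-9,- 7,-4, - 4,-2,-2 , 0, 0,7/8,  2, 3,3,3,4, 6]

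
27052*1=27052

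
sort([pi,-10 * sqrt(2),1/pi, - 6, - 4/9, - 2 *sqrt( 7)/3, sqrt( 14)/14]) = [ - 10*sqrt(2), - 6,- 2*sqrt( 7) /3,  -  4/9,  sqrt(14)/14, 1/pi,  pi] 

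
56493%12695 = 5713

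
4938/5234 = 2469/2617 = 0.94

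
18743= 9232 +9511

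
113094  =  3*37698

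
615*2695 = 1657425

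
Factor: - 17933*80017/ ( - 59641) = 1434944861/59641 = 7^2 * 19^( - 1)*23^1*43^( -1)*71^1*73^( - 1)*79^1*227^1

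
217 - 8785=  -  8568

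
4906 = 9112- 4206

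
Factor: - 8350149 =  - 3^1 * 151^1 * 18433^1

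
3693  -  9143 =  - 5450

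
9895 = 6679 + 3216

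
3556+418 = 3974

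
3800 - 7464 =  - 3664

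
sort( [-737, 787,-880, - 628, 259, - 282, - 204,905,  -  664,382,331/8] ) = [-880, - 737, - 664, - 628 , - 282 ,  -  204,331/8, 259  ,  382 , 787, 905]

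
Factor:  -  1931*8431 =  - 16280261 = -  1931^1*8431^1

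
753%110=93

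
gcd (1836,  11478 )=6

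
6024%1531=1431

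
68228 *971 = 66249388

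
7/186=7/186 = 0.04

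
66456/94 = 706+46/47 = 706.98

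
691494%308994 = 73506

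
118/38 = 59/19  =  3.11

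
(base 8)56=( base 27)1j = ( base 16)2E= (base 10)46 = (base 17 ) 2C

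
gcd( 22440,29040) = 1320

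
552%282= 270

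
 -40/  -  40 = 1/1 = 1.00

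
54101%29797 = 24304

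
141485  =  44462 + 97023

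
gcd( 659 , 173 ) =1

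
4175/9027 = 4175/9027 = 0.46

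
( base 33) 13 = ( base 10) 36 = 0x24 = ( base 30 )16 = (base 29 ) 17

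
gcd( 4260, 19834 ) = 2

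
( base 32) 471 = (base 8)10341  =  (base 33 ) 3vv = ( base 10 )4321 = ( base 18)d61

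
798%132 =6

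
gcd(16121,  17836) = 343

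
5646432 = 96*58817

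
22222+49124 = 71346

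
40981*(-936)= - 38358216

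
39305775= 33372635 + 5933140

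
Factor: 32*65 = 2080= 2^5*5^1*13^1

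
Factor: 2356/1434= 1178/717=2^1* 3^ ( - 1)*19^1*31^1*239^ ( - 1)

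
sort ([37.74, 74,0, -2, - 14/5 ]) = [ - 14/5, - 2, 0,37.74,74 ]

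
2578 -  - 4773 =7351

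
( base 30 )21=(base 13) 49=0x3D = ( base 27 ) 27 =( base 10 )61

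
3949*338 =1334762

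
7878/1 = 7878 = 7878.00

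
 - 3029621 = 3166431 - 6196052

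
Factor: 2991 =3^1*997^1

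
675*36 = 24300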